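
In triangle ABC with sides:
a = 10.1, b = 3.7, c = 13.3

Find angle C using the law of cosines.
cos(C) = (a² + b² - c²)/(2ab)
cos(C) = (10.1² + 3.7² - 13.3²)/(2·10.1·3.7) = -61.19/74.74 = -0.818705
C = arccos(-0.818705) = 145°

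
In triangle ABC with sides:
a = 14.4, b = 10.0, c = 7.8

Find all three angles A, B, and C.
By the law of cosines:
cos(A) = (b² + c² - a²)/(2bc) = -0.298205  →  A = 107.3°
cos(B) = (a² + c² - b²)/(2ac) = 0.748754  →  B = 41.52°
cos(C) = (a² + b² - c²)/(2ab) = 0.855972  →  C = 31.13°
Check: A + B + C = 180.0° ✓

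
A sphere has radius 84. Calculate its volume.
Volume = (4/3) * pi * r³
Volume = (4/3) * pi * 84³
Volume = (4/3) * pi * 592704
Volume = 2482712.71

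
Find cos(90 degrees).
cos(90 degrees) = 0
Decimal approximation: 0.0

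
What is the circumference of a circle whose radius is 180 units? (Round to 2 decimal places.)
Circumference = 2 * pi * r
Circumference = 2 * pi * 180
Circumference = 1130.97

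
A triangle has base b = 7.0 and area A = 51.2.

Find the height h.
A = ½bh  →  h = 2A/b
h = 2·51.2/7.0 = 14.63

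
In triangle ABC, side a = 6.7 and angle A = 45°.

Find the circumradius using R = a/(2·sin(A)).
R = a/(2·sin(A)) = 6.7/(2·sin(45°))
R = 6.7/(2·0.707107) = 6.7/1.414214 = 4.738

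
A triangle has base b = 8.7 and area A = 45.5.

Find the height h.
A = ½bh  →  h = 2A/b
h = 2·45.5/8.7 = 10.46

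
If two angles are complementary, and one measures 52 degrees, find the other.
Complementary angles sum to 90 degrees.
Other angle = 90 - 52
Other angle = 38 degrees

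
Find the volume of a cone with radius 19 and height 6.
Volume = (1/3) * pi * r² * h
Volume = (1/3) * pi * 19² * 6
Volume = (1/3) * pi * 361 * 6
Volume = (1/3) * pi * 2166
Volume = 2268.23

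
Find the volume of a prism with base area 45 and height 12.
Volume = base area * height
Volume = 45 * 12
Volume = 540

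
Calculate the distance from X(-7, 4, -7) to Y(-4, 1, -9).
d = √[(3)² + (-3)² + (-2)²] = √22 = 4.69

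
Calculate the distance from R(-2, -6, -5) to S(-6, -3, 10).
d = √[(-4)² + (3)² + (15)²] = √250 = 15.81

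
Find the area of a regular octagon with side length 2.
For a regular 8-gon with side length s = 2:
Apothem a = s / (2*tan(pi/8)) = 2 / (2*tan(pi/8)) ≈ 2.4142
Perimeter P = 8 * 2 = 16
Area = (1/2) * P * a = (1/2) * 16 * 2.4142 = 19.31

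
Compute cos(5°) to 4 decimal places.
cos(5 degrees) = 0.9962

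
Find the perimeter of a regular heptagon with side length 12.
Perimeter = number of sides * side length
Perimeter = 7 * 12
Perimeter = 84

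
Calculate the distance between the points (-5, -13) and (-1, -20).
Using the distance formula: d = sqrt((x₂-x₁)² + (y₂-y₁)²)
dx = (-1) - (-5) = 4
dy = (-20) - (-13) = -7
d = sqrt(4² + (-7)²) = sqrt(16 + 49) = sqrt(65) = 8.06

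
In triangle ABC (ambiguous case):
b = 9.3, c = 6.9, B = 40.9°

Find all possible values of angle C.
sin(C)/c = sin(B)/b  →  sin(C) = c·sin(B)/b = 6.9·sin(40.9°)/9.3 = 0.485775
C₁ = arcsin(0.485775) = 29.06°,  C₂ = 180° - C₁ = 150.94°
Check C₂: A = 180° - 40.9° - 150.94° = -11.84° ≤ 0, rejected
C = 29.06° (one solution)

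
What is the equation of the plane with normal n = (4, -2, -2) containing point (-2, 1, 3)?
d = n·P = (4)(-2) + (-2)(1) + (-2)(3) = -16
Plane: 4x - 2y - 2z = -16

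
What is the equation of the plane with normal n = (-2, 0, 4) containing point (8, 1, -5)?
d = n·P = (-2)(8) + (0)(1) + (4)(-5) = -36
Plane: -2x + 4z = -36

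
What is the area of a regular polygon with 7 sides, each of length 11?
For a regular 7-gon with side length s = 11:
Apothem a = s / (2*tan(pi/7)) = 11 / (2*tan(pi/7)) ≈ 11.4209
Perimeter P = 7 * 11 = 77
Area = (1/2) * P * a = (1/2) * 77 * 11.4209 = 439.70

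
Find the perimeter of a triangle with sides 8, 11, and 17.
Perimeter = sum of all sides
Perimeter = 8 + 11 + 17
Perimeter = 36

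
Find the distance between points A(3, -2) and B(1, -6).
Using the distance formula: d = sqrt((x₂-x₁)² + (y₂-y₁)²)
dx = 1 - 3 = -2
dy = (-6) - (-2) = -4
d = sqrt((-2)² + (-4)²) = sqrt(4 + 16) = sqrt(20) = 4.47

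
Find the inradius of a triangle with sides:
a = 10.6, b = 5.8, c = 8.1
s = (a+b+c)/2 = (10.6+5.8+8.1)/2 = 12.25
Area = √(s(s-a)(s-b)(s-c)) = √(12.25·1.65·6.45·4.15) = 23.2602
r = Area/s = 23.2602/12.25 = 1.899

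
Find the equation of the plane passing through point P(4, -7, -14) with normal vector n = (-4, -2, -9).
d = n·P = (-4)(4) + (-2)(-7) + (-9)(-14) = 124
Plane: -4x - 2y - 9z = 124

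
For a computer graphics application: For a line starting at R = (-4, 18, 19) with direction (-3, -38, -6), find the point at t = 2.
P(2) = (-4 + (-3)(2), 18 + (-38)(2), 19 + (-6)(2)) = (-10, -58, 7)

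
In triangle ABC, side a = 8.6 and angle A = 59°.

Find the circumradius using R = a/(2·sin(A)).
R = a/(2·sin(A)) = 8.6/(2·sin(59°))
R = 8.6/(2·0.857167) = 8.6/1.714335 = 5.017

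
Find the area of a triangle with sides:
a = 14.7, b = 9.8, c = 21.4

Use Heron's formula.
s = (a+b+c)/2 = (14.7+9.8+21.4)/2 = 22.95
A = √(s(s-a)(s-b)(s-c)) = √(22.95·8.25·13.15·1.55)
A = √3859.17 = 62.12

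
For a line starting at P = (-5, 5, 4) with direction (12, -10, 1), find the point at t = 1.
P(1) = (-5 + 12(1), 5 + (-10)(1), 4 + 1(1)) = (7, -5, 5)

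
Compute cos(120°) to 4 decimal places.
cos(120 degrees) = -0.5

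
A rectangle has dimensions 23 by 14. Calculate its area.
Area = length * width
Area = 23 * 14
Area = 322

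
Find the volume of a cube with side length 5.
Volume = s³
Volume = 5³
Volume = 125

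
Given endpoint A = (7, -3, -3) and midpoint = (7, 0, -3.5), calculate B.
B = (2×7 - 7, 2×0 - (-3), 2×(-3.5) - (-3)) = (7, 3, -4)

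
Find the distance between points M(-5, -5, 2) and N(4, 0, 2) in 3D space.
d = √[(9)² + (5)² + (0)²] = √106 = 10.3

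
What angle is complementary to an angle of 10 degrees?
Complementary angles sum to 90 degrees.
Other angle = 90 - 10
Other angle = 80 degrees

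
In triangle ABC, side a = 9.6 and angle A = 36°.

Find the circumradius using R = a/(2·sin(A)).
R = a/(2·sin(A)) = 9.6/(2·sin(36°))
R = 9.6/(2·0.587785) = 9.6/1.175571 = 8.166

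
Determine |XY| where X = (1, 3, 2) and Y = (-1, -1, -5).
d = √[(-2)² + (-4)² + (-7)²] = √69 = 8.307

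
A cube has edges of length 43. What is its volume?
Volume = s³
Volume = 43³
Volume = 79507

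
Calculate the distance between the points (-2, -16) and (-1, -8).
Using the distance formula: d = sqrt((x₂-x₁)² + (y₂-y₁)²)
dx = (-1) - (-2) = 1
dy = (-8) - (-16) = 8
d = sqrt(1² + 8²) = sqrt(1 + 64) = sqrt(65) = 8.06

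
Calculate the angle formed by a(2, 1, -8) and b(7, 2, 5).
a·b = -24, |a|² = 69, |b|² = 78
cos θ = -24/√5382 ≈ -0.3271
θ ≈ 109.1°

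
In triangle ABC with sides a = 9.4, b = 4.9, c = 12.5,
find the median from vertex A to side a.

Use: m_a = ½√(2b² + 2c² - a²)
m_a = ½√(2·4.9² + 2·12.5² - 9.4²)
m_a = ½√(48.02 + 312.5 - 88.36) = ½√272.16 = 8.249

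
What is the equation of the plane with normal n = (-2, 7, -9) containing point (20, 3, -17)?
d = n·P = (-2)(20) + (7)(3) + (-9)(-17) = 134
Plane: -2x + 7y - 9z = 134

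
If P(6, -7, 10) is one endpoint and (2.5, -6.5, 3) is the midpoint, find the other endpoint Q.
Q = (2×2.5 - 6, 2×(-6.5) - (-7), 2×3 - 10) = (-1, -6, -4)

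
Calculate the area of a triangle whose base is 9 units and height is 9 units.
Area = (1/2) * base * height
Area = (1/2) * 9 * 9
Area = 40.50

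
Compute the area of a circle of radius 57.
Area = pi * r²
Area = pi * 57²
Area = pi * 3249
Area = 10207.03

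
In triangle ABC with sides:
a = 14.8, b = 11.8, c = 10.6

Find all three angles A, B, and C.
By the law of cosines:
cos(A) = (b² + c² - a²)/(2bc) = 0.130157  →  A = 82.52°
cos(B) = (a² + c² - b²)/(2ac) = 0.612443  →  B = 52.23°
cos(C) = (a² + b² - c²)/(2ab) = 0.704077  →  C = 45.24°
Check: A + B + C = 180.0° ✓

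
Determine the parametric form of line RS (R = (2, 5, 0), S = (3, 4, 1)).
Direction vector d = S - R = (1, -1, 1)
x = 2 + t, y = 5 - t, z = 0 + t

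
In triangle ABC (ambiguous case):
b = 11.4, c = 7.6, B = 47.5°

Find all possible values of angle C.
sin(C)/c = sin(B)/b  →  sin(C) = c·sin(B)/b = 7.6·sin(47.5°)/11.4 = 0.491518
C₁ = arcsin(0.491518) = 29.44°,  C₂ = 180° - C₁ = 150.56°
Check C₂: A = 180° - 47.5° - 150.56° = -18.06° ≤ 0, rejected
C = 29.44° (one solution)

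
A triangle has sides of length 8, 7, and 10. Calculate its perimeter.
Perimeter = sum of all sides
Perimeter = 8 + 7 + 10
Perimeter = 25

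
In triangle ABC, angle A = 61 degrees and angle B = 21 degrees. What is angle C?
Sum of angles in a triangle = 180 degrees
Third angle = 180 - 61 - 21
Third angle = 98 degrees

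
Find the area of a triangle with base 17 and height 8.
Area = (1/2) * base * height
Area = (1/2) * 17 * 8
Area = 68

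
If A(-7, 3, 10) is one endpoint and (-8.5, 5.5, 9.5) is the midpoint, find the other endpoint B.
B = (2×(-8.5) - (-7), 2×5.5 - 3, 2×9.5 - 10) = (-10, 8, 9)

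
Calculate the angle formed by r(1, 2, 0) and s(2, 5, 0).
r·s = 12, |r|² = 5, |s|² = 29
cos θ = 12/√145 ≈ 0.9965
θ ≈ 4.764°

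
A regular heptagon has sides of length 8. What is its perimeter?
Perimeter = number of sides * side length
Perimeter = 7 * 8
Perimeter = 56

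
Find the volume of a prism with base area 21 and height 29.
Volume = base area * height
Volume = 21 * 29
Volume = 609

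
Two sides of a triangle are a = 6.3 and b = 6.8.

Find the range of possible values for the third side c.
By the triangle inequality: |a - b| < c < a + b
|6.3 - 6.8| < c < 6.3 + 6.8
0.5 < c < 13.1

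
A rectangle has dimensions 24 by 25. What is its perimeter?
Perimeter = 2 * (length + width)
Perimeter = 2 * (24 + 25)
Perimeter = 2 * 49
Perimeter = 98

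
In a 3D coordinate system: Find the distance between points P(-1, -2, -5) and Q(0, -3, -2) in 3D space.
d = √[(1)² + (-1)² + (3)²] = √11 = 3.317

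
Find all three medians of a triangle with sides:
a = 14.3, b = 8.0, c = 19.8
Using m_x = ½√(2y² + 2z² - x²):
m_a = ½√(2·8.0² + 2·19.8² - 14.3²) = ½√707.59 = 13.3
m_b = ½√(2·14.3² + 2·19.8² - 8.0²) = ½√1129.06 = 16.8
m_c = ½√(2·14.3² + 2·8.0² - 19.8²) = ½√144.94 = 6.02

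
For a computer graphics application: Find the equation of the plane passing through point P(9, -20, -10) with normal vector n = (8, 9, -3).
d = n·P = (8)(9) + (9)(-20) + (-3)(-10) = -78
Plane: 8x + 9y - 3z = -78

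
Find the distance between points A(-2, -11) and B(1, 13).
Using the distance formula: d = sqrt((x₂-x₁)² + (y₂-y₁)²)
dx = 1 - (-2) = 3
dy = 13 - (-11) = 24
d = sqrt(3² + 24²) = sqrt(9 + 576) = sqrt(585) = 24.19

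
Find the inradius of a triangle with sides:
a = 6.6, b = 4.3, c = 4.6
s = (a+b+c)/2 = (6.6+4.3+4.6)/2 = 7.75
Area = √(s(s-a)(s-b)(s-c)) = √(7.75·1.15·3.45·3.15) = 9.84157
r = Area/s = 9.84157/7.75 = 1.27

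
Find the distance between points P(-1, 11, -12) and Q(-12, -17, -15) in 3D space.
d = √[(-11)² + (-28)² + (-3)²] = √914 = 30.23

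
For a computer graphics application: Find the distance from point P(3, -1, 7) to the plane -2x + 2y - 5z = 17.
d = |(-2)(3) + 2(-1) + (-5)(7) - (17)| / √((-2)² + 2² + (-5)²) = 60/√33 = 10.44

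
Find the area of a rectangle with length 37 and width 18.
Area = length * width
Area = 37 * 18
Area = 666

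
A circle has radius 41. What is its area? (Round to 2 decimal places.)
Area = pi * r²
Area = pi * 41²
Area = pi * 1681
Area = 5281.02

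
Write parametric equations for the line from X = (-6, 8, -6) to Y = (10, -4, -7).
Direction vector d = Y - X = (16, -12, -1)
x = -6 + 16t, y = 8 - 12t, z = -6 - t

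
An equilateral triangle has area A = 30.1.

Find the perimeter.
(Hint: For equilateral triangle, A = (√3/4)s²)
A = (√3/4)s²  →  s² = 4A/√3 = 4·30.1/√3 = 69.513
s = 8.33744
Perimeter = 3s = 25.01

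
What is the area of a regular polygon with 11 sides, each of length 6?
For a regular 11-gon with side length s = 6:
Apothem a = s / (2*tan(pi/11)) = 6 / (2*tan(pi/11)) ≈ 10.2171
Perimeter P = 11 * 6 = 66
Area = (1/2) * P * a = (1/2) * 66 * 10.2171 = 337.16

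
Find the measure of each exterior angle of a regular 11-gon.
Exterior angle of a regular n-gon = 360/n
Exterior angle = 360/11
Exterior angle = 32.73 degrees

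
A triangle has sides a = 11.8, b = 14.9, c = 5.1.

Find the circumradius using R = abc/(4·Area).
s = (a+b+c)/2 = 15.9
Area = √(s(s-a)(s-b)(s-c)) = √(15.9·4.1·1·10.8) = 26.534
R = abc/(4·Area) = (11.8·14.9·5.1)/(4·26.534) = 896.682/106.136 = 8.448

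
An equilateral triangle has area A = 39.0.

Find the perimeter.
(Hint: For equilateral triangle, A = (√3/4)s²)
A = (√3/4)s²  →  s² = 4A/√3 = 4·39.0/√3 = 90.0666
s = 9.49034
Perimeter = 3s = 28.47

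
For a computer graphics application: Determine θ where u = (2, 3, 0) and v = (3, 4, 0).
u·v = 18, |u|² = 13, |v|² = 25
cos θ = 18/√325 ≈ 0.9985
θ ≈ 3.18°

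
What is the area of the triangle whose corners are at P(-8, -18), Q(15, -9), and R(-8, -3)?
Using the coordinate formula: Area = (1/2)|x₁(y₂-y₃) + x₂(y₃-y₁) + x₃(y₁-y₂)|
Area = (1/2)|(-8)((-9)-(-3)) + 15((-3)-(-18)) + (-8)((-18)-(-9))|
Area = (1/2)|(-8)*(-6) + 15*15 + (-8)*(-9)|
Area = (1/2)|48 + 225 + 72|
Area = (1/2)*345 = 172.50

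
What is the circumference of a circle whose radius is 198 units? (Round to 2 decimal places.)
Circumference = 2 * pi * r
Circumference = 2 * pi * 198
Circumference = 1244.07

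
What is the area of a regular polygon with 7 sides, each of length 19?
For a regular 7-gon with side length s = 19:
Apothem a = s / (2*tan(pi/7)) = 19 / (2*tan(pi/7)) ≈ 19.72695
Perimeter P = 7 * 19 = 133
Area = (1/2) * P * a = (1/2) * 133 * 19.72695 = 1311.84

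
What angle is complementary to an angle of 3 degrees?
Complementary angles sum to 90 degrees.
Other angle = 90 - 3
Other angle = 87 degrees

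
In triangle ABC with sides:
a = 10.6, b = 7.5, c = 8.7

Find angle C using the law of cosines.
cos(C) = (a² + b² - c²)/(2ab)
cos(C) = (10.6² + 7.5² - 8.7²)/(2·10.6·7.5) = 92.92/159 = 0.584403
C = arccos(0.584403) = 54.24°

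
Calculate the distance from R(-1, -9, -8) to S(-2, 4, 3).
d = √[(-1)² + (13)² + (11)²] = √291 = 17.06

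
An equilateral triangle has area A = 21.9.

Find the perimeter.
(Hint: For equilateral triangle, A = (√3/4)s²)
A = (√3/4)s²  →  s² = 4A/√3 = 4·21.9/√3 = 50.5759
s = 7.11167
Perimeter = 3s = 21.34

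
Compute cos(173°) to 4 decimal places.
cos(173 degrees) = -0.9925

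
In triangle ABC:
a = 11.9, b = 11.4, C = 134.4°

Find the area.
Using A = ½ab·sin(C):
A = ½·11.9·11.4·sin(134.4°) = ½·135.66·0.714473 = 48.46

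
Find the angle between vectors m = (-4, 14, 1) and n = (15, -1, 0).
m·n = -74, |m|² = 213, |n|² = 226
cos θ = -74/√48138 ≈ -0.3373
θ ≈ 109.7°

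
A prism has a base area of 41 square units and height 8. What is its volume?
Volume = base area * height
Volume = 41 * 8
Volume = 328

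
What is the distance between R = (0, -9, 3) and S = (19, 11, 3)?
d = √[(19)² + (20)² + (0)²] = √761 = 27.59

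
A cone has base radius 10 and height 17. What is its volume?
Volume = (1/3) * pi * r² * h
Volume = (1/3) * pi * 10² * 17
Volume = (1/3) * pi * 100 * 17
Volume = (1/3) * pi * 1700
Volume = 1780.24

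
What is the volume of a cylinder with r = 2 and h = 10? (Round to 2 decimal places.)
Volume = pi * r² * h
Volume = pi * 2² * 10
Volume = pi * 4 * 10
Volume = pi * 40
Volume = 125.66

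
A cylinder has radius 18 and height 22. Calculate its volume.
Volume = pi * r² * h
Volume = pi * 18² * 22
Volume = pi * 324 * 22
Volume = pi * 7128
Volume = 22393.27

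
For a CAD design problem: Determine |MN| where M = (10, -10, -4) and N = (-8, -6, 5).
d = √[(-18)² + (4)² + (9)²] = √421 = 20.52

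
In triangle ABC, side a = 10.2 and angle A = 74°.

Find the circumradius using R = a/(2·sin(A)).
R = a/(2·sin(A)) = 10.2/(2·sin(74°))
R = 10.2/(2·0.961262) = 10.2/1.922523 = 5.306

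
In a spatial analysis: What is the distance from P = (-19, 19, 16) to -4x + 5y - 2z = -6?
d = |(-4)(-19) + 5(19) + (-2)(16) - (-6)| / √((-4)² + 5² + (-2)²) = 145/√45 = 21.62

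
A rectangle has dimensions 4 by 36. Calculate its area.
Area = length * width
Area = 4 * 36
Area = 144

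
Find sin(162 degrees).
sin(162 degrees) = 0.309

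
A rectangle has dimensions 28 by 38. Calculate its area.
Area = length * width
Area = 28 * 38
Area = 1064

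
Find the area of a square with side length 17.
Area = s²
Area = 17²
Area = 289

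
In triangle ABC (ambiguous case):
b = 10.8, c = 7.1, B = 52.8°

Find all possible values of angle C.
sin(C)/c = sin(B)/b  →  sin(C) = c·sin(B)/b = 7.1·sin(52.8°)/10.8 = 0.523645
C₁ = arcsin(0.523645) = 31.58°,  C₂ = 180° - C₁ = 148.42°
Check C₂: A = 180° - 52.8° - 148.42° = -21.22° ≤ 0, rejected
C = 31.58° (one solution)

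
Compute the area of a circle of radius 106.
Area = pi * r²
Area = pi * 106²
Area = pi * 11236
Area = 35298.94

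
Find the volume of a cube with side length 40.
Volume = s³
Volume = 40³
Volume = 64000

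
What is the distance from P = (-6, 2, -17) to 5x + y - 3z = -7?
d = |5(-6) + 1(2) + (-3)(-17) - (-7)| / √(5² + 1² + (-3)²) = 30/√35 = 5.071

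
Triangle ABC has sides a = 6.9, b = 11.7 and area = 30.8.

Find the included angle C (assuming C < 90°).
Area = ½ab·sin(C)  →  sin(C) = 2·Area/(ab)
sin(C) = 2·30.8/(6.9·11.7) = 0.763037
C = arcsin(0.763037) = 49.73°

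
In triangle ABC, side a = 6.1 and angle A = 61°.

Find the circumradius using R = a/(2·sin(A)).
R = a/(2·sin(A)) = 6.1/(2·sin(61°))
R = 6.1/(2·0.874620) = 6.1/1.749239 = 3.487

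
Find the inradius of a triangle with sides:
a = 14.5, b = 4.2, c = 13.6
s = (a+b+c)/2 = (14.5+4.2+13.6)/2 = 16.15
Area = √(s(s-a)(s-b)(s-c)) = √(16.15·1.65·11.95·2.55) = 28.4959
r = Area/s = 28.4959/16.15 = 1.764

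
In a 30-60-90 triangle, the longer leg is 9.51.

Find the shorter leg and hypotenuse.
In a 30-60-90 triangle, sides are in ratio 1 : √3 : 2.
Long leg = short leg·√3  →  short leg = 9.51/√3 = 5.491
Hypotenuse = 2·(short leg) = 2·9.51/√3 = 10.98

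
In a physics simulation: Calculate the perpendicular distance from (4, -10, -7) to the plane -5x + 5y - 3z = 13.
d = |(-5)(4) + 5(-10) + (-3)(-7) - (13)| / √((-5)² + 5² + (-3)²) = 62/√59 = 8.072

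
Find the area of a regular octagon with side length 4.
For a regular 8-gon with side length s = 4:
Apothem a = s / (2*tan(pi/8)) = 4 / (2*tan(pi/8)) ≈ 4.8284
Perimeter P = 8 * 4 = 32
Area = (1/2) * P * a = (1/2) * 32 * 4.8284 = 77.25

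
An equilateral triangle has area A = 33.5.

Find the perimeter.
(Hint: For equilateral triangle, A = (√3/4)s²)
A = (√3/4)s²  →  s² = 4A/√3 = 4·33.5/√3 = 77.3649
s = 8.79573
Perimeter = 3s = 26.39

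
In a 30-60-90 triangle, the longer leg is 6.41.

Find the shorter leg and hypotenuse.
In a 30-60-90 triangle, sides are in ratio 1 : √3 : 2.
Long leg = short leg·√3  →  short leg = 6.41/√3 = 3.701
Hypotenuse = 2·(short leg) = 2·6.41/√3 = 7.402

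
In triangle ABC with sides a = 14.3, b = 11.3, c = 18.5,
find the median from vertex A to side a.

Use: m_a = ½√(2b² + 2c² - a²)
m_a = ½√(2·11.3² + 2·18.5² - 14.3²)
m_a = ½√(255.38 + 684.5 - 204.49) = ½√735.39 = 13.56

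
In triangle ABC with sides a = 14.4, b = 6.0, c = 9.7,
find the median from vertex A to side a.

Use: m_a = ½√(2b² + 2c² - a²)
m_a = ½√(2·6.0² + 2·9.7² - 14.4²)
m_a = ½√(72 + 188.18 - 207.36) = ½√52.82 = 3.634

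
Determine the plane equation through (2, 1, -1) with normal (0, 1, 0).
d = n·P = (0)(2) + (1)(1) + (0)(-1) = 1
Plane: y = 1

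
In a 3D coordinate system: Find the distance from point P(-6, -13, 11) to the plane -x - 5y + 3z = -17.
d = |(-1)(-6) + (-5)(-13) + 3(11) - (-17)| / √((-1)² + (-5)² + 3²) = 121/√35 = 20.45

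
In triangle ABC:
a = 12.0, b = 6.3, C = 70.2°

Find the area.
Using A = ½ab·sin(C):
A = ½·12.0·6.3·sin(70.2°) = ½·75.6·0.940881 = 35.57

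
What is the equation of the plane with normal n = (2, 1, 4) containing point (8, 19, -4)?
d = n·P = (2)(8) + (1)(19) + (4)(-4) = 19
Plane: 2x + y + 4z = 19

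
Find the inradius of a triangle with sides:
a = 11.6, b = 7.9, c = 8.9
s = (a+b+c)/2 = (11.6+7.9+8.9)/2 = 14.2
Area = √(s(s-a)(s-b)(s-c)) = √(14.2·2.6·6.3·5.3) = 35.1107
r = Area/s = 35.1107/14.2 = 2.473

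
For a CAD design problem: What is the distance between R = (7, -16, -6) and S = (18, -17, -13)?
d = √[(11)² + (-1)² + (-7)²] = √171 = 13.08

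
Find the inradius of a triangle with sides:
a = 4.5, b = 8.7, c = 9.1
s = (a+b+c)/2 = (4.5+8.7+9.1)/2 = 11.15
Area = √(s(s-a)(s-b)(s-c)) = √(11.15·6.65·2.45·2.05) = 19.2978
r = Area/s = 19.2978/11.15 = 1.731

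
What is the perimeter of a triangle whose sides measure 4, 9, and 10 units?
Perimeter = sum of all sides
Perimeter = 4 + 9 + 10
Perimeter = 23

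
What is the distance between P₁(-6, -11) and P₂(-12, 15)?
Using the distance formula: d = sqrt((x₂-x₁)² + (y₂-y₁)²)
dx = (-12) - (-6) = -6
dy = 15 - (-11) = 26
d = sqrt((-6)² + 26²) = sqrt(36 + 676) = sqrt(712) = 26.68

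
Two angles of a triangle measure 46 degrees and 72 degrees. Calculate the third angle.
Sum of angles in a triangle = 180 degrees
Third angle = 180 - 46 - 72
Third angle = 62 degrees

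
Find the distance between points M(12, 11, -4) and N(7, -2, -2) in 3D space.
d = √[(-5)² + (-13)² + (2)²] = √198 = 14.07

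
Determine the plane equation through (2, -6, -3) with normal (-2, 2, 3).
d = n·P = (-2)(2) + (2)(-6) + (3)(-3) = -25
Plane: -2x + 2y + 3z = -25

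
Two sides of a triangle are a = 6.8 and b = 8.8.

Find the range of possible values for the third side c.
By the triangle inequality: |a - b| < c < a + b
|6.8 - 8.8| < c < 6.8 + 8.8
2 < c < 15.6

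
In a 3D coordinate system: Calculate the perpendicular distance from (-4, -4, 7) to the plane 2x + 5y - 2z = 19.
d = |2(-4) + 5(-4) + (-2)(7) - (19)| / √(2² + 5² + (-2)²) = 61/√33 = 10.62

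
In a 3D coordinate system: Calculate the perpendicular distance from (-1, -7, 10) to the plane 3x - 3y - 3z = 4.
d = |3(-1) + (-3)(-7) + (-3)(10) - (4)| / √(3² + (-3)² + (-3)²) = 16/√27 = 3.079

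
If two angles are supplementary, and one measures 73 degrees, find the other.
Supplementary angles sum to 180 degrees.
Other angle = 180 - 73
Other angle = 107 degrees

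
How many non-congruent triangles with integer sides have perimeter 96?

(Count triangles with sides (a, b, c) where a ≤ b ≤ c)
With a ≤ b ≤ c and a + b + c = 96, the triangle inequality a + b > c gives c < 96/2, so c ≤ 47.
Iterate a from 1 to ⌊p/3⌋ = 32; for each a, b ranges from a to ⌊(p−a)/2⌋ with c = p − a − b, keeping only c ≥ b.
Triples: (2, 47, 47), (3, 46, 47), (4, 45, 47), …
Count = 192 triangles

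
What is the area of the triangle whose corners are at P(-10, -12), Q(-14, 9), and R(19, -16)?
Using the coordinate formula: Area = (1/2)|x₁(y₂-y₃) + x₂(y₃-y₁) + x₃(y₁-y₂)|
Area = (1/2)|(-10)(9-(-16)) + (-14)((-16)-(-12)) + 19((-12)-9)|
Area = (1/2)|(-10)*25 + (-14)*(-4) + 19*(-21)|
Area = (1/2)|(-250) + 56 + (-399)|
Area = (1/2)*593 = 296.50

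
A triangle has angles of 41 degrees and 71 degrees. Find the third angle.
Sum of angles in a triangle = 180 degrees
Third angle = 180 - 41 - 71
Third angle = 68 degrees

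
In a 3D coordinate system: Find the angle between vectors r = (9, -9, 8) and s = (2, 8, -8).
r·s = -118, |r|² = 226, |s|² = 132
cos θ = -118/√29832 ≈ -0.6832
θ ≈ 133.1°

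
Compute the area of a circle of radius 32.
Area = pi * r²
Area = pi * 32²
Area = pi * 1024
Area = 3216.99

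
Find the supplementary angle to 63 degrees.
Supplementary angles sum to 180 degrees.
Other angle = 180 - 63
Other angle = 117 degrees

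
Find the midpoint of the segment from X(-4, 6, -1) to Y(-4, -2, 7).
Midpoint = ((-4-4)/2, (6-2)/2, (-1+7)/2) = (-4, 2, 3)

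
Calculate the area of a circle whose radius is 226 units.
Area = pi * r²
Area = pi * 226²
Area = pi * 51076
Area = 160459.99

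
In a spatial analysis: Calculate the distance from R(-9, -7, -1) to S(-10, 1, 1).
d = √[(-1)² + (8)² + (2)²] = √69 = 8.307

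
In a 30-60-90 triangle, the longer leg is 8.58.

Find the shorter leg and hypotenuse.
In a 30-60-90 triangle, sides are in ratio 1 : √3 : 2.
Long leg = short leg·√3  →  short leg = 8.58/√3 = 4.954
Hypotenuse = 2·(short leg) = 2·8.58/√3 = 9.907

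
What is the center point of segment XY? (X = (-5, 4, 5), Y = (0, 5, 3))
Midpoint = ((-5+0)/2, (4+5)/2, (5+3)/2) = (-2.5, 4.5, 4)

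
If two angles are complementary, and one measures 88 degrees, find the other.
Complementary angles sum to 90 degrees.
Other angle = 90 - 88
Other angle = 2 degrees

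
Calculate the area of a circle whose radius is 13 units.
Area = pi * r²
Area = pi * 13²
Area = pi * 169
Area = 530.93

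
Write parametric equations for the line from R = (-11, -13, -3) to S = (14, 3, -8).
Direction vector d = S - R = (25, 16, -5)
x = -11 + 25t, y = -13 + 16t, z = -3 - 5t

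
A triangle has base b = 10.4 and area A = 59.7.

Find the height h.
A = ½bh  →  h = 2A/b
h = 2·59.7/10.4 = 11.48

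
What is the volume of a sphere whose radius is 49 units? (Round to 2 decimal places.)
Volume = (4/3) * pi * r³
Volume = (4/3) * pi * 49³
Volume = (4/3) * pi * 117649
Volume = 492806.98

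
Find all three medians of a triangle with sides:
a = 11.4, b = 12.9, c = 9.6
Using m_x = ½√(2y² + 2z² - x²):
m_a = ½√(2·12.9² + 2·9.6² - 11.4²) = ½√387.18 = 9.838
m_b = ½√(2·11.4² + 2·9.6² - 12.9²) = ½√277.83 = 8.334
m_c = ½√(2·11.4² + 2·12.9² - 9.6²) = ½√500.58 = 11.19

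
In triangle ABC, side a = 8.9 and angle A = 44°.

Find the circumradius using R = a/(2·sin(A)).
R = a/(2·sin(A)) = 8.9/(2·sin(44°))
R = 8.9/(2·0.694658) = 8.9/1.389317 = 6.406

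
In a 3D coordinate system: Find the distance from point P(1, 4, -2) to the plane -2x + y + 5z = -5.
d = |(-2)(1) + 1(4) + 5(-2) - (-5)| / √((-2)² + 1² + 5²) = 3/√30 = 0.5477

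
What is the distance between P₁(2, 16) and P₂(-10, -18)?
Using the distance formula: d = sqrt((x₂-x₁)² + (y₂-y₁)²)
dx = (-10) - 2 = -12
dy = (-18) - 16 = -34
d = sqrt((-12)² + (-34)²) = sqrt(144 + 1156) = sqrt(1300) = 36.06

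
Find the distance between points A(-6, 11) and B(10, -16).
Using the distance formula: d = sqrt((x₂-x₁)² + (y₂-y₁)²)
dx = 10 - (-6) = 16
dy = (-16) - 11 = -27
d = sqrt(16² + (-27)²) = sqrt(256 + 729) = sqrt(985) = 31.38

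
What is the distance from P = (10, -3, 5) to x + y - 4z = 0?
d = |1(10) + 1(-3) + (-4)(5) - (0)| / √(1² + 1² + (-4)²) = 13/√18 = 3.064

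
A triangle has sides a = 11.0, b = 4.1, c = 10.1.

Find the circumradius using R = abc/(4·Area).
s = (a+b+c)/2 = 12.6
Area = √(s(s-a)(s-b)(s-c)) = √(12.6·1.6·8.5·2.5) = 20.6978
R = abc/(4·Area) = (11.0·4.1·10.1)/(4·20.6978) = 455.51/82.7912 = 5.502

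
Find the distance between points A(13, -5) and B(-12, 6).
Using the distance formula: d = sqrt((x₂-x₁)² + (y₂-y₁)²)
dx = (-12) - 13 = -25
dy = 6 - (-5) = 11
d = sqrt((-25)² + 11²) = sqrt(625 + 121) = sqrt(746) = 27.31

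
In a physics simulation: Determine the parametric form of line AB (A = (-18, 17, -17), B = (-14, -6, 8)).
Direction vector d = B - A = (4, -23, 25)
x = -18 + 4t, y = 17 - 23t, z = -17 + 25t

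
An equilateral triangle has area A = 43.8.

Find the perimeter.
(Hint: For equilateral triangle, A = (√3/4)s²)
A = (√3/4)s²  →  s² = 4A/√3 = 4·43.8/√3 = 101.152
s = 10.0574
Perimeter = 3s = 30.17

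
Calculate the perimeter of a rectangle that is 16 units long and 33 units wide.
Perimeter = 2 * (length + width)
Perimeter = 2 * (16 + 33)
Perimeter = 2 * 49
Perimeter = 98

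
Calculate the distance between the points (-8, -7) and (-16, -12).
Using the distance formula: d = sqrt((x₂-x₁)² + (y₂-y₁)²)
dx = (-16) - (-8) = -8
dy = (-12) - (-7) = -5
d = sqrt((-8)² + (-5)²) = sqrt(64 + 25) = sqrt(89) = 9.43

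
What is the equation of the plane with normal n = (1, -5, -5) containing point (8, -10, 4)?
d = n·P = (1)(8) + (-5)(-10) + (-5)(4) = 38
Plane: x - 5y - 5z = 38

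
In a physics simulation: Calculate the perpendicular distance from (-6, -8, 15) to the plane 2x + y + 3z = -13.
d = |2(-6) + 1(-8) + 3(15) - (-13)| / √(2² + 1² + 3²) = 38/√14 = 10.16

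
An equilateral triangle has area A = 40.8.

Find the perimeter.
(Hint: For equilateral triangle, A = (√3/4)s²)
A = (√3/4)s²  →  s² = 4A/√3 = 4·40.8/√3 = 94.2236
s = 9.70688
Perimeter = 3s = 29.12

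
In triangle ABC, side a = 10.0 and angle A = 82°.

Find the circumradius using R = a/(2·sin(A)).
R = a/(2·sin(A)) = 10.0/(2·sin(82°))
R = 10.0/(2·0.990268) = 10.0/1.980536 = 5.049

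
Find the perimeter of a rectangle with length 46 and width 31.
Perimeter = 2 * (length + width)
Perimeter = 2 * (46 + 31)
Perimeter = 2 * 77
Perimeter = 154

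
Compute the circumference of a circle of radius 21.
Circumference = 2 * pi * r
Circumference = 2 * pi * 21
Circumference = 131.95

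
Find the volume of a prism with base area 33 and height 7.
Volume = base area * height
Volume = 33 * 7
Volume = 231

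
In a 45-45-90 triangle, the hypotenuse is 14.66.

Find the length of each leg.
In a 45-45-90 triangle, hypotenuse = leg·√2  →  leg = hypotenuse/√2
leg = 14.66/√2 = 10.37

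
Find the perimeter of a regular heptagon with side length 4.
Perimeter = number of sides * side length
Perimeter = 7 * 4
Perimeter = 28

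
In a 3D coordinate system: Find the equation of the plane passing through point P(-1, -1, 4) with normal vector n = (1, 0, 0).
d = n·P = (1)(-1) + (0)(-1) + (0)(4) = -1
Plane: x = -1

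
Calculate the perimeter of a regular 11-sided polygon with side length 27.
Perimeter = number of sides * side length
Perimeter = 11 * 27
Perimeter = 297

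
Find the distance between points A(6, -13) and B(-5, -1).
Using the distance formula: d = sqrt((x₂-x₁)² + (y₂-y₁)²)
dx = (-5) - 6 = -11
dy = (-1) - (-13) = 12
d = sqrt((-11)² + 12²) = sqrt(121 + 144) = sqrt(265) = 16.28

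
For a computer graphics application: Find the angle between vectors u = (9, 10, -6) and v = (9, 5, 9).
u·v = 77, |u|² = 217, |v|² = 187
cos θ = 77/√40579 ≈ 0.3822
θ ≈ 67.53°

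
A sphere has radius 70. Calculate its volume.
Volume = (4/3) * pi * r³
Volume = (4/3) * pi * 70³
Volume = (4/3) * pi * 343000
Volume = 1436755.04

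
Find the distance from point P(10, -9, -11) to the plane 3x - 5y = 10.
d = |3(10) + (-5)(-9) + 0(-11) - (10)| / √(3² + (-5)² + 0²) = 65/√34 = 11.15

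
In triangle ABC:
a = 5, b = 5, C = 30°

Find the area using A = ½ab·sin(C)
A = ½·5·5·sin(30°) = ½·25·0.500000 = 6.25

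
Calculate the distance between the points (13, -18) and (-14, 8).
Using the distance formula: d = sqrt((x₂-x₁)² + (y₂-y₁)²)
dx = (-14) - 13 = -27
dy = 8 - (-18) = 26
d = sqrt((-27)² + 26²) = sqrt(729 + 676) = sqrt(1405) = 37.48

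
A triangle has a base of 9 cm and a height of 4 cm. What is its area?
Area = (1/2) * base * height
Area = (1/2) * 9 * 4
Area = 18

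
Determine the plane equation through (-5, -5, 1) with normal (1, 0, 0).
d = n·P = (1)(-5) + (0)(-5) + (0)(1) = -5
Plane: x = -5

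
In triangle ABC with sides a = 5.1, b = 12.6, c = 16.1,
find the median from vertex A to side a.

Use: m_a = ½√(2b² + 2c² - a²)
m_a = ½√(2·12.6² + 2·16.1² - 5.1²)
m_a = ½√(317.52 + 518.42 - 26.01) = ½√809.93 = 14.23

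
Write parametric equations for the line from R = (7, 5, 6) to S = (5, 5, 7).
Direction vector d = S - R = (-2, 0, 1)
x = 7 - 2t, y = 5, z = 6 + t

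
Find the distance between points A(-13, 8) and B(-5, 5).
Using the distance formula: d = sqrt((x₂-x₁)² + (y₂-y₁)²)
dx = (-5) - (-13) = 8
dy = 5 - 8 = -3
d = sqrt(8² + (-3)²) = sqrt(64 + 9) = sqrt(73) = 8.54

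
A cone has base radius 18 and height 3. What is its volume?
Volume = (1/3) * pi * r² * h
Volume = (1/3) * pi * 18² * 3
Volume = (1/3) * pi * 324 * 3
Volume = (1/3) * pi * 972
Volume = 1017.88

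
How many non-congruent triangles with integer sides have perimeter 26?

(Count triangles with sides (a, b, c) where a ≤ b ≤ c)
With a ≤ b ≤ c and a + b + c = 26, the triangle inequality a + b > c gives c < 26/2, so c ≤ 12.
Iterate a from 1 to ⌊p/3⌋ = 8; for each a, b ranges from a to ⌊(p−a)/2⌋ with c = p − a − b, keeping only c ≥ b.
Triples: (2, 12, 12), (3, 11, 12), (4, 10, 12), …
Count = 14 triangles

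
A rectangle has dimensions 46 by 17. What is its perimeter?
Perimeter = 2 * (length + width)
Perimeter = 2 * (46 + 17)
Perimeter = 2 * 63
Perimeter = 126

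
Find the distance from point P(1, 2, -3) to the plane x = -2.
d = |1(1) + 0(2) + 0(-3) - (-2)| / √(1² + 0² + 0²) = 3/√1 = 3.0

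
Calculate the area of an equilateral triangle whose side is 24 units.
Area = (sqrt(3)/4) * s²
Area = (sqrt(3)/4) * 24²
Area = (sqrt(3)/4) * 576
Area = 249.42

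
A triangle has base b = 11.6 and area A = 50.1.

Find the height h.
A = ½bh  →  h = 2A/b
h = 2·50.1/11.6 = 8.638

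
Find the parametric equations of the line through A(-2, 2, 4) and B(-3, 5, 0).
Direction vector d = B - A = (-1, 3, -4)
x = -2 - t, y = 2 + 3t, z = 4 - 4t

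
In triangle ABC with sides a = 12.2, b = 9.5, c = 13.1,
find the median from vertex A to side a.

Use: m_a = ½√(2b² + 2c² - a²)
m_a = ½√(2·9.5² + 2·13.1² - 12.2²)
m_a = ½√(180.5 + 343.22 - 148.84) = ½√374.88 = 9.681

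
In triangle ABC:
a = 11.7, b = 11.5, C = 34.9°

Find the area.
Using A = ½ab·sin(C):
A = ½·11.7·11.5·sin(34.9°) = ½·134.55·0.572146 = 38.49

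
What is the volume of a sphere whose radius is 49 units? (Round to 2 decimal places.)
Volume = (4/3) * pi * r³
Volume = (4/3) * pi * 49³
Volume = (4/3) * pi * 117649
Volume = 492806.98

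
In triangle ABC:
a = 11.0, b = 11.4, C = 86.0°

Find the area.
Using A = ½ab·sin(C):
A = ½·11.0·11.4·sin(86.0°) = ½·125.4·0.997564 = 62.55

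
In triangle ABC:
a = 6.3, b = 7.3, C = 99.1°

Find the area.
Using A = ½ab·sin(C):
A = ½·6.3·7.3·sin(99.1°) = ½·45.99·0.987414 = 22.71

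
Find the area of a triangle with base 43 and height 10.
Area = (1/2) * base * height
Area = (1/2) * 43 * 10
Area = 215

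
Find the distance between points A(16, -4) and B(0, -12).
Using the distance formula: d = sqrt((x₂-x₁)² + (y₂-y₁)²)
dx = 0 - 16 = -16
dy = (-12) - (-4) = -8
d = sqrt((-16)² + (-8)²) = sqrt(256 + 64) = sqrt(320) = 17.89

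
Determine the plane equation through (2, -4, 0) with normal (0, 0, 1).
d = n·P = (0)(2) + (0)(-4) + (1)(0) = 0
Plane: z = 0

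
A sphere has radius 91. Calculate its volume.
Volume = (4/3) * pi * r³
Volume = (4/3) * pi * 91³
Volume = (4/3) * pi * 753571
Volume = 3156550.82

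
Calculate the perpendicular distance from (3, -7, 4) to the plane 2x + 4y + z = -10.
d = |2(3) + 4(-7) + 1(4) - (-10)| / √(2² + 4² + 1²) = 8/√21 = 1.746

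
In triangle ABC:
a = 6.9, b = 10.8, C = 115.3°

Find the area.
Using A = ½ab·sin(C):
A = ½·6.9·10.8·sin(115.3°) = ½·74.52·0.904083 = 33.69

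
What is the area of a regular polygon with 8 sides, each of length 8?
For a regular 8-gon with side length s = 8:
Apothem a = s / (2*tan(pi/8)) = 8 / (2*tan(pi/8)) ≈ 9.6569
Perimeter P = 8 * 8 = 64
Area = (1/2) * P * a = (1/2) * 64 * 9.6569 = 309.02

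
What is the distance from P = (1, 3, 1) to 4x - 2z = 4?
d = |4(1) + 0(3) + (-2)(1) - (4)| / √(4² + 0² + (-2)²) = 2/√20 = 0.4472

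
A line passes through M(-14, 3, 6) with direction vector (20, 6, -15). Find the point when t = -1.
P(-1) = (-14 + 20(-1), 3 + 6(-1), 6 + (-15)(-1)) = (-34, -3, 21)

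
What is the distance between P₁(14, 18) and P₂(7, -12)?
Using the distance formula: d = sqrt((x₂-x₁)² + (y₂-y₁)²)
dx = 7 - 14 = -7
dy = (-12) - 18 = -30
d = sqrt((-7)² + (-30)²) = sqrt(49 + 900) = sqrt(949) = 30.81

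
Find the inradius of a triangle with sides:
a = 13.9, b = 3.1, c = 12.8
s = (a+b+c)/2 = (13.9+3.1+12.8)/2 = 14.9
Area = √(s(s-a)(s-b)(s-c)) = √(14.9·1·11.8·2.1) = 19.2152
r = Area/s = 19.2152/14.9 = 1.29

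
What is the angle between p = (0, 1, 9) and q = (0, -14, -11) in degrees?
p·q = -113, |p|² = 82, |q|² = 317
cos θ = -113/√25994 ≈ -0.7009
θ ≈ 134.5°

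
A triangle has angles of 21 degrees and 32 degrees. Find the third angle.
Sum of angles in a triangle = 180 degrees
Third angle = 180 - 21 - 32
Third angle = 127 degrees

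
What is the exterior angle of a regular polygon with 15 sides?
Exterior angle of a regular n-gon = 360/n
Exterior angle = 360/15
Exterior angle = 24 degrees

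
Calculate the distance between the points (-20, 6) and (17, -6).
Using the distance formula: d = sqrt((x₂-x₁)² + (y₂-y₁)²)
dx = 17 - (-20) = 37
dy = (-6) - 6 = -12
d = sqrt(37² + (-12)²) = sqrt(1369 + 144) = sqrt(1513) = 38.90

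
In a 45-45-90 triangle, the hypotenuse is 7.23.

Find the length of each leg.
In a 45-45-90 triangle, hypotenuse = leg·√2  →  leg = hypotenuse/√2
leg = 7.23/√2 = 5.112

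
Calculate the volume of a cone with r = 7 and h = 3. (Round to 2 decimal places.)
Volume = (1/3) * pi * r² * h
Volume = (1/3) * pi * 7² * 3
Volume = (1/3) * pi * 49 * 3
Volume = (1/3) * pi * 147
Volume = 153.94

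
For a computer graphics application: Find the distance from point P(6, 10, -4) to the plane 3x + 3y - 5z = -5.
d = |3(6) + 3(10) + (-5)(-4) - (-5)| / √(3² + 3² + (-5)²) = 73/√43 = 11.13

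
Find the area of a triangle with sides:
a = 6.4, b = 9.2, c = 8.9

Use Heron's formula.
s = (a+b+c)/2 = (6.4+9.2+8.9)/2 = 12.25
A = √(s(s-a)(s-b)(s-c)) = √(12.25·5.85·3.05·3.35)
A = √732.212 = 27.06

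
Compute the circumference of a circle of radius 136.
Circumference = 2 * pi * r
Circumference = 2 * pi * 136
Circumference = 854.51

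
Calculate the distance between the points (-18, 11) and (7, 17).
Using the distance formula: d = sqrt((x₂-x₁)² + (y₂-y₁)²)
dx = 7 - (-18) = 25
dy = 17 - 11 = 6
d = sqrt(25² + 6²) = sqrt(625 + 36) = sqrt(661) = 25.71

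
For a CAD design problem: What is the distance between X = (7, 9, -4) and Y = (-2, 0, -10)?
d = √[(-9)² + (-9)² + (-6)²] = √198 = 14.07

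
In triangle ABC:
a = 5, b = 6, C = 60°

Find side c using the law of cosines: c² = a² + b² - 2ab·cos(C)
c² = 5² + 6² - 2·5·6·cos(60°)
c² = 25 + 36 - 60·0.5000 = 31
c = √31 = 5.568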